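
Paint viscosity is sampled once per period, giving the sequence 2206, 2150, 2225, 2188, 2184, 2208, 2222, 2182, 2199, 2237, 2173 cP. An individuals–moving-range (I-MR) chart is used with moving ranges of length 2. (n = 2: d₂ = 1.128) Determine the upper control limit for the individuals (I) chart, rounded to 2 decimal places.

X̄ = (2206 + 2150 + 2225 + 2188 + 2184 + 2208 + 2222 + 2182 + 2199 + 2237 + 2173) / 11 = 2197.6364
Moving ranges: 56, 75, 37, 4, 24, 14, 40, 17, 38, 64; M̄R̄ = 369.0000 / 10 = 36.9000
UCL = X̄ + 3·M̄R̄/d₂ = 2197.6364 + 3 × 36.9000 / 1.128 = 2295.7747

2295.77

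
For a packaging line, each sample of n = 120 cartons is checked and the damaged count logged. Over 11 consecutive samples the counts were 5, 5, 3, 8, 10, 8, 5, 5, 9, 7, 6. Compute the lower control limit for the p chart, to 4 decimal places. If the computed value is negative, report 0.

p̄ = Σdᵢ / (k·n) = 71 / (11 × 120) = 0.05379
LCL = p̄ − 3·√(p̄(1−p̄)/n) = 0.05379 − 3 × 0.02059 = -0.00799 → 0 (negative, so LCL = 0)

0.0000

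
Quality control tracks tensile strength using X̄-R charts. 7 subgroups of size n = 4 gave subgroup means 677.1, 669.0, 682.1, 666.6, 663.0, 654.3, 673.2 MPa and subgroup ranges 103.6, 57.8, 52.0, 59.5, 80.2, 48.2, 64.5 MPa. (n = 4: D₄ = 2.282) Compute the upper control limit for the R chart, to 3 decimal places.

151.851

R̄ = (103.6 + 57.8 + 52.0 + 59.5 + 80.2 + 48.2 + 64.5) / 7 = 465.8000 / 7 = 66.5429
UCL_R = D₄·R̄ = 2.282 × 66.5429 = 151.8508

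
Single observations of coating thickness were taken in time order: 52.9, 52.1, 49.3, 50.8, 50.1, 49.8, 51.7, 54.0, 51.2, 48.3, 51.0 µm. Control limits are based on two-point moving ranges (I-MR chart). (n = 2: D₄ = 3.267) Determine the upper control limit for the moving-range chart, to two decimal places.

Moving ranges: 0.8, 2.8, 1.5, 0.7, 0.3, 1.9, 2.3, 2.8, 2.9, 2.7; M̄R̄ = 18.7000 / 10 = 1.8700
UCL_MR = D₄·M̄R̄ = 3.267 × 1.8700 = 6.1093

6.11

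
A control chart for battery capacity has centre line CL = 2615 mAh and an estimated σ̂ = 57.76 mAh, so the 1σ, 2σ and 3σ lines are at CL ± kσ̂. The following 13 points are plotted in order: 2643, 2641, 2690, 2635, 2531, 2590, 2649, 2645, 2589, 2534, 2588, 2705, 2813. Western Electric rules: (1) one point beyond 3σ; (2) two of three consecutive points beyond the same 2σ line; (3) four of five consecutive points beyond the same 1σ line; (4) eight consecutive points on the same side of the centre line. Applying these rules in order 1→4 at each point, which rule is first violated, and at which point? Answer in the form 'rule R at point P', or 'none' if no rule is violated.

rule 1 at point 13

Zone of each point (C = within 1σ̂, B = 1σ̂–2σ̂, A = 2σ̂–3σ̂, * = beyond 3σ̂; sign = side of CL): 1:+C, 2:+C, 3:+B, 4:+C, 5:-B, 6:-C, 7:+C, 8:+C, 9:-C, 10:-B, 11:-C, 12:+B, 13:+*
Rule 1 (one point beyond the 3σ limits) is satisfied at point 13.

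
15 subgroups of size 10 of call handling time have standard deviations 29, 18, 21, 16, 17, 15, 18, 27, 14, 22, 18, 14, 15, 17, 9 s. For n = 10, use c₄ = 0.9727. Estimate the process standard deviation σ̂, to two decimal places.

18.51

s̄ = (29 + 18 + 21 + 16 + 17 + 15 + 18 + 27 + 14 + 22 + 18 + 14 + 15 + 17 + 9) / 15 = 18.0000
σ̂ = s̄ / c₄ = 18.0000 / 0.9727 = 18.5052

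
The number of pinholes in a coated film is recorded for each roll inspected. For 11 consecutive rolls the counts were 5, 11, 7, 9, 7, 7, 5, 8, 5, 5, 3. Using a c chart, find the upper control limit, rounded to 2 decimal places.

c̄ = (5 + 11 + 7 + 9 + 7 + 7 + 5 + 8 + 5 + 5 + 3) / 11 = 72 / 11 = 6.5455
UCL = c̄ + 3√c̄ = 6.5455 + 3 × √6.5455 = 6.5455 + 3 × 2.5584 = 14.2207

14.22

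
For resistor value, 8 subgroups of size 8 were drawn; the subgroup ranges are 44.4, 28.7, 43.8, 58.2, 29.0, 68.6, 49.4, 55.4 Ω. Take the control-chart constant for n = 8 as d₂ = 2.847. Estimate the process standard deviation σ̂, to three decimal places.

16.574

R̄ = (44.4 + 28.7 + 43.8 + 58.2 + 29.0 + 68.6 + 49.4 + 55.4) / 8 = 47.1875
σ̂ = R̄ / d₂ = 47.1875 / 2.847 = 16.5745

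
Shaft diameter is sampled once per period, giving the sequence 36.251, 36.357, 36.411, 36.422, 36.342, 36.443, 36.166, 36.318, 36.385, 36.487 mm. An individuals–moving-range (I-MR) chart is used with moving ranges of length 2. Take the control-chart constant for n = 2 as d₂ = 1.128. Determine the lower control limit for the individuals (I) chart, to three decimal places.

36.077

X̄ = (36.251 + 36.357 + 36.411 + 36.422 + 36.342 + 36.443 + 36.166 + 36.318 + 36.385 + 36.487) / 10 = 36.3582
Moving ranges: 0.106, 0.054, 0.011, 0.080, 0.101, 0.277, 0.152, 0.067, 0.102; M̄R̄ = 0.9500 / 9 = 0.1056
LCL = X̄ − 3·M̄R̄/d₂ = 36.3582 − 3 × 0.1056 / 1.128 = 36.0775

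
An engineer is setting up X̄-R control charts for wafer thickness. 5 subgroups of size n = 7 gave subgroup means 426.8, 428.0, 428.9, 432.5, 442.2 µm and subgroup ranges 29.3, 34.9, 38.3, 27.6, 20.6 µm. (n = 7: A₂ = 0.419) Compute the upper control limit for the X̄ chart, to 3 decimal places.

444.309

X̄̄ = (426.8 + 428.0 + 428.9 + 432.5 + 442.2) / 5 = 2158.4000 / 5 = 431.6800
R̄ = (29.3 + 34.9 + 38.3 + 27.6 + 20.6) / 5 = 150.7000 / 5 = 30.1400
UCL = X̄̄ + A₂·R̄ = 431.6800 + 0.419 × 30.1400 = 444.3087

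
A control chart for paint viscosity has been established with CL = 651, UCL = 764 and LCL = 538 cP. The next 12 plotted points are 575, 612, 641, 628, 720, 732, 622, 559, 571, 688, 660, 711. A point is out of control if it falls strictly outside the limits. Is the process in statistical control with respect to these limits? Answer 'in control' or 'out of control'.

All 12 points lie within [538, 764].

in control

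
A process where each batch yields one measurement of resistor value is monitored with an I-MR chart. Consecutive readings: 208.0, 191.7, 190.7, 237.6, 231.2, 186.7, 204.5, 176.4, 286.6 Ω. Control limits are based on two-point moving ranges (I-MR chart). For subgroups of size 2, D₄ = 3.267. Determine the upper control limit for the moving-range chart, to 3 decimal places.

Moving ranges: 16.3, 1.0, 46.9, 6.4, 44.5, 17.8, 28.1, 110.2; M̄R̄ = 271.2000 / 8 = 33.9000
UCL_MR = D₄·M̄R̄ = 3.267 × 33.9000 = 110.7513

110.751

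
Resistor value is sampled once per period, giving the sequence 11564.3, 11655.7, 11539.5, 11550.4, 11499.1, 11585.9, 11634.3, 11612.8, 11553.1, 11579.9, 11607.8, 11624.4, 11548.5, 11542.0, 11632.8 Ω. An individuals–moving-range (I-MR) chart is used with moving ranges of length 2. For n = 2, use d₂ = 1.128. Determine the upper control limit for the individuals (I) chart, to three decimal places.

11720.844

X̄ = (11564.3 + 11655.7 + 11539.5 + 11550.4 + 11499.1 + 11585.9 + 11634.3 + 11612.8 + 11553.1 + 11579.9 + 11607.8 + 11624.4 + 11548.5 + 11542.0 + 11632.8) / 15 = 11582.0333
Moving ranges: 91.4, 116.2, 10.9, 51.3, 86.8, 48.4, 21.5, 59.7, 26.8, 27.9, 16.6, 75.9, 6.5, 90.8; M̄R̄ = 730.7000 / 14 = 52.1929
UCL = X̄ + 3·M̄R̄/d₂ = 11582.0333 + 3 × 52.1929 / 1.128 = 11720.8441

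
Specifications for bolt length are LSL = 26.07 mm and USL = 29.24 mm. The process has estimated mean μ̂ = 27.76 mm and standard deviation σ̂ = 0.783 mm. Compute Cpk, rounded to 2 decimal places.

0.63

Cpu = (USL − μ̂) / (3σ̂) = (29.24 − 27.76) / (3 × 0.783) = 0.6301; Cpl = (μ̂ − LSL) / (3σ̂) = (27.76 − 26.07) / (3 × 0.783) = 0.7195; Cpk = min(Cpu, Cpl) = 0.6301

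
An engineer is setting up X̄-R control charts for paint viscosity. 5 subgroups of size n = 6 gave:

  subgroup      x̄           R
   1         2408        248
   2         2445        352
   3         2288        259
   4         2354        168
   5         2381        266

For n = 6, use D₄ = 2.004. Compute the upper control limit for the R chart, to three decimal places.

518.234

R̄ = (248 + 352 + 259 + 168 + 266) / 5 = 1293.0000 / 5 = 258.6000
UCL_R = D₄·R̄ = 2.004 × 258.6000 = 518.2344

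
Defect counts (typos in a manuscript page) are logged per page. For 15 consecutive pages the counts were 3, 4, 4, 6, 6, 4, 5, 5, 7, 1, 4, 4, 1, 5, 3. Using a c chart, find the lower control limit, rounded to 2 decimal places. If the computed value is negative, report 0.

0.00

c̄ = (3 + 4 + 4 + 6 + 6 + 4 + 5 + 5 + 7 + 1 + 4 + 4 + 1 + 5 + 3) / 15 = 62 / 15 = 4.1333
LCL = c̄ − 3√c̄ = 4.1333 − 3 × 2.0331 = -1.9658 → 0 (cannot be negative)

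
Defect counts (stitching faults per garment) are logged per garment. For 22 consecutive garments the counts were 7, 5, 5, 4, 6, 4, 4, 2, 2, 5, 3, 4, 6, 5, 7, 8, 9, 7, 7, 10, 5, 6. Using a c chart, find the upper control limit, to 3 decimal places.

12.536

c̄ = (7 + 5 + 5 + 4 + 6 + 4 + 4 + 2 + 2 + 5 + 3 + 4 + 6 + 5 + 7 + 8 + 9 + 7 + 7 + 10 + 5 + 6) / 22 = 121 / 22 = 5.5000
UCL = c̄ + 3√c̄ = 5.5000 + 3 × √5.5000 = 5.5000 + 3 × 2.3452 = 12.5356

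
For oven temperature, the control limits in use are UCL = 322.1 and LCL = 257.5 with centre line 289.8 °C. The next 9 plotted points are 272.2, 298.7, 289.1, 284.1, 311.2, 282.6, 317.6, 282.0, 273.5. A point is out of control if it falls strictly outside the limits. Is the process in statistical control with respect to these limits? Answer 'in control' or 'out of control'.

All 9 points lie within [257.5, 322.1].

in control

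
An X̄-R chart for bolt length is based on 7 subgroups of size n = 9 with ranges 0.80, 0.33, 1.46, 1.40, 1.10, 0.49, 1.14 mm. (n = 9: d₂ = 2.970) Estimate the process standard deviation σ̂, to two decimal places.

R̄ = (0.80 + 0.33 + 1.46 + 1.40 + 1.10 + 0.49 + 1.14) / 7 = 0.9600
σ̂ = R̄ / d₂ = 0.9600 / 2.970 = 0.3232

0.32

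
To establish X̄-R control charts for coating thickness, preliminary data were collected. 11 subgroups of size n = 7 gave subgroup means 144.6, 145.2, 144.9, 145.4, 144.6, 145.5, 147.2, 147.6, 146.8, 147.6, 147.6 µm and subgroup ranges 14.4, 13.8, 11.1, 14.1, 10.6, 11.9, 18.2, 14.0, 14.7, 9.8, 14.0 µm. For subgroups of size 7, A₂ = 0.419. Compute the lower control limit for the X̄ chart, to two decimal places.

X̄̄ = (144.6 + 145.2 + 144.9 + 145.4 + 144.6 + 145.5 + 147.2 + 147.6 + 146.8 + 147.6 + 147.6) / 11 = 1607.0000 / 11 = 146.0909
R̄ = (14.4 + 13.8 + 11.1 + 14.1 + 10.6 + 11.9 + 18.2 + 14.0 + 14.7 + 9.8 + 14.0) / 11 = 146.6000 / 11 = 13.3273
LCL = X̄̄ − A₂·R̄ = 146.0909 − 0.419 × 13.3273 = 140.5068

140.51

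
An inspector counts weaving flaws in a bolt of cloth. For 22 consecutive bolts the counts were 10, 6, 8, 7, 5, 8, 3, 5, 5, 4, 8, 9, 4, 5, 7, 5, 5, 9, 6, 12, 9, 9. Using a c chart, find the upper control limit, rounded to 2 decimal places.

14.58

c̄ = (10 + 6 + 8 + 7 + 5 + 8 + 3 + 5 + 5 + 4 + 8 + 9 + 4 + 5 + 7 + 5 + 5 + 9 + 6 + 12 + 9 + 9) / 22 = 149 / 22 = 6.7727
UCL = c̄ + 3√c̄ = 6.7727 + 3 × √6.7727 = 6.7727 + 3 × 2.6024 = 14.5801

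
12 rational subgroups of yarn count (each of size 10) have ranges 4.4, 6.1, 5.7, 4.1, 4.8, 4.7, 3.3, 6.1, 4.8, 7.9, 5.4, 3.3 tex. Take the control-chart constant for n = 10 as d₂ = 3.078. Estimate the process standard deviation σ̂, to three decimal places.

R̄ = (4.4 + 6.1 + 5.7 + 4.1 + 4.8 + 4.7 + 3.3 + 6.1 + 4.8 + 7.9 + 5.4 + 3.3) / 12 = 5.0500
σ̂ = R̄ / d₂ = 5.0500 / 3.078 = 1.6407

1.641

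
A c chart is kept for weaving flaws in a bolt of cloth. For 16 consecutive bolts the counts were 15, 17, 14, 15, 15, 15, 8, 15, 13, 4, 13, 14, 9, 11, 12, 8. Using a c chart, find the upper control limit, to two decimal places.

22.93

c̄ = (15 + 17 + 14 + 15 + 15 + 15 + 8 + 15 + 13 + 4 + 13 + 14 + 9 + 11 + 12 + 8) / 16 = 198 / 16 = 12.3750
UCL = c̄ + 3√c̄ = 12.3750 + 3 × √12.3750 = 12.3750 + 3 × 3.5178 = 22.9284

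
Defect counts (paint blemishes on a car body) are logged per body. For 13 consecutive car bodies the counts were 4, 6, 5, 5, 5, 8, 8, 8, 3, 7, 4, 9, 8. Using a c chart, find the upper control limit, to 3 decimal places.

c̄ = (4 + 6 + 5 + 5 + 5 + 8 + 8 + 8 + 3 + 7 + 4 + 9 + 8) / 13 = 80 / 13 = 6.1538
UCL = c̄ + 3√c̄ = 6.1538 + 3 × √6.1538 = 6.1538 + 3 × 2.4807 = 13.5959

13.596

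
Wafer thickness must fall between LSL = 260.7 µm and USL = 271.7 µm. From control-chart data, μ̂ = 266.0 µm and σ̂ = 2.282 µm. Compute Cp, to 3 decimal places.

0.803

Cp = (USL − LSL) / (6σ̂) = (271.7 − 260.7) / (6 × 2.282) = 11.0000 / 13.6920 = 0.8034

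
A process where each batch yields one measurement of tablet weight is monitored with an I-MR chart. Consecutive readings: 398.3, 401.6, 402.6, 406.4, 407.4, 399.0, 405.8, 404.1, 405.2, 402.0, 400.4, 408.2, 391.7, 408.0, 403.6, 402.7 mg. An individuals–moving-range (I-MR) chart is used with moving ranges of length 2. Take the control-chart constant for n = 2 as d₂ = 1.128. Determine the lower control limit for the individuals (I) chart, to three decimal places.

X̄ = (398.3 + 401.6 + 402.6 + 406.4 + 407.4 + 399.0 + 405.8 + 404.1 + 405.2 + 402.0 + 400.4 + 408.2 + 391.7 + 408.0 + 403.6 + 402.7) / 16 = 402.9375
Moving ranges: 3.3, 1.0, 3.8, 1.0, 8.4, 6.8, 1.7, 1.1, 3.2, 1.6, 7.8, 16.5, 16.3, 4.4, 0.9; M̄R̄ = 77.8000 / 15 = 5.1867
LCL = X̄ − 3·M̄R̄/d₂ = 402.9375 − 3 × 5.1867 / 1.128 = 389.1432

389.143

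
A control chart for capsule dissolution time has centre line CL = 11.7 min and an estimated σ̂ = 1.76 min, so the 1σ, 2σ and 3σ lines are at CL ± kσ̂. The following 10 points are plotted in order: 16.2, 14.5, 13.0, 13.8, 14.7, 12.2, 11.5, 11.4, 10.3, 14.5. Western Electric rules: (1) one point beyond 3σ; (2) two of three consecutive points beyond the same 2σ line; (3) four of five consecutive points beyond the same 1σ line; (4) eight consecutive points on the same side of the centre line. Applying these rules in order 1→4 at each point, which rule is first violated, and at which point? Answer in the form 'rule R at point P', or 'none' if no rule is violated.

rule 3 at point 5

Zone of each point (C = within 1σ̂, B = 1σ̂–2σ̂, A = 2σ̂–3σ̂, * = beyond 3σ̂; sign = side of CL): 1:+A, 2:+B, 3:+C, 4:+B, 5:+B, 6:+C, 7:-C, 8:-C, 9:-C, 10:+B
Rule 3 (four of five consecutive points beyond the same 1σ limit) is satisfied at point 5.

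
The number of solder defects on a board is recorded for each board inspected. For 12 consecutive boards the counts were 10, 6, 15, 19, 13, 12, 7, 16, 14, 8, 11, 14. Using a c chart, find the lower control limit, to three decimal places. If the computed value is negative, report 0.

c̄ = (10 + 6 + 15 + 19 + 13 + 12 + 7 + 16 + 14 + 8 + 11 + 14) / 12 = 145 / 12 = 12.0833
LCL = c̄ − 3√c̄ = 12.0833 − 3 × 3.4761 = 1.6550

1.655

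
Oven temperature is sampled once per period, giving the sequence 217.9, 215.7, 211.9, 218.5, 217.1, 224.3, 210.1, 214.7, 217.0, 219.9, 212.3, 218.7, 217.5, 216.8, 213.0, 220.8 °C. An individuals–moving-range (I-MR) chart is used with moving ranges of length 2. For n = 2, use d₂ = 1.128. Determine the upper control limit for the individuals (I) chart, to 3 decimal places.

X̄ = (217.9 + 215.7 + 211.9 + 218.5 + 217.1 + 224.3 + 210.1 + 214.7 + 217.0 + 219.9 + 212.3 + 218.7 + 217.5 + 216.8 + 213.0 + 220.8) / 16 = 216.6375
Moving ranges: 2.2, 3.8, 6.6, 1.4, 7.2, 14.2, 4.6, 2.3, 2.9, 7.6, 6.4, 1.2, 0.7, 3.8, 7.8; M̄R̄ = 72.7000 / 15 = 4.8467
UCL = X̄ + 3·M̄R̄/d₂ = 216.6375 + 3 × 4.8467 / 1.128 = 229.5276

229.528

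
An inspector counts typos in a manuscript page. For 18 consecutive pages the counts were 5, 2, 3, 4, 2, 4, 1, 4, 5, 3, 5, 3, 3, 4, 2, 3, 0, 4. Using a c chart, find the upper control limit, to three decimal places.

c̄ = (5 + 2 + 3 + 4 + 2 + 4 + 1 + 4 + 5 + 3 + 5 + 3 + 3 + 4 + 2 + 3 + 0 + 4) / 18 = 57 / 18 = 3.1667
UCL = c̄ + 3√c̄ = 3.1667 + 3 × √3.1667 = 3.1667 + 3 × 1.7795 = 8.5052

8.505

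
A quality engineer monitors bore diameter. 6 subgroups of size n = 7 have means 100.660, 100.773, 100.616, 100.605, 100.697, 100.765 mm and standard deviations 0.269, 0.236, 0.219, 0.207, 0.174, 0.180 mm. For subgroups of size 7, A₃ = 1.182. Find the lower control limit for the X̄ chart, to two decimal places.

X̄̄ = (100.660 + 100.773 + 100.616 + 100.605 + 100.697 + 100.765) / 6 = 100.6860
s̄ = (0.269 + 0.236 + 0.219 + 0.207 + 0.174 + 0.180) / 6 = 0.2142
LCL = X̄̄ − A₃·s̄ = 100.6860 − 1.182 × 0.2142 = 100.4329

100.43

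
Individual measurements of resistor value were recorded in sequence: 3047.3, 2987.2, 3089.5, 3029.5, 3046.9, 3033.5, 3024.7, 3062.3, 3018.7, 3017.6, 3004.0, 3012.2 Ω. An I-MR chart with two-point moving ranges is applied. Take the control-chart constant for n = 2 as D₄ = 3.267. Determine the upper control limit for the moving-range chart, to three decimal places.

108.732

Moving ranges: 60.1, 102.3, 60.0, 17.4, 13.4, 8.8, 37.6, 43.6, 1.1, 13.6, 8.2; M̄R̄ = 366.1000 / 11 = 33.2818
UCL_MR = D₄·M̄R̄ = 3.267 × 33.2818 = 108.7317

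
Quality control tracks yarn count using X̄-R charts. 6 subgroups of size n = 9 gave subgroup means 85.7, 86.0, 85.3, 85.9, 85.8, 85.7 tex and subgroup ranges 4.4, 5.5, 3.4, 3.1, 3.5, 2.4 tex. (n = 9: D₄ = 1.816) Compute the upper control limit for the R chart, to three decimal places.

R̄ = (4.4 + 5.5 + 3.4 + 3.1 + 3.5 + 2.4) / 6 = 22.3000 / 6 = 3.7167
UCL_R = D₄·R̄ = 1.816 × 3.7167 = 6.7495

6.749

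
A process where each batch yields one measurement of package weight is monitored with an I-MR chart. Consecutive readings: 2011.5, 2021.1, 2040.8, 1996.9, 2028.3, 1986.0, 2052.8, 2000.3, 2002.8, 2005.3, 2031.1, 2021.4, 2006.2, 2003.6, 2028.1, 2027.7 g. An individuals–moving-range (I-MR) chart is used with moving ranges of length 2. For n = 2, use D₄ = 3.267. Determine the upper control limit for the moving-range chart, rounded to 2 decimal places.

Moving ranges: 9.6, 19.7, 43.9, 31.4, 42.3, 66.8, 52.5, 2.5, 2.5, 25.8, 9.7, 15.2, 2.6, 24.5, 0.4; M̄R̄ = 349.4000 / 15 = 23.2933
UCL_MR = D₄·M̄R̄ = 3.267 × 23.2933 = 76.0993

76.10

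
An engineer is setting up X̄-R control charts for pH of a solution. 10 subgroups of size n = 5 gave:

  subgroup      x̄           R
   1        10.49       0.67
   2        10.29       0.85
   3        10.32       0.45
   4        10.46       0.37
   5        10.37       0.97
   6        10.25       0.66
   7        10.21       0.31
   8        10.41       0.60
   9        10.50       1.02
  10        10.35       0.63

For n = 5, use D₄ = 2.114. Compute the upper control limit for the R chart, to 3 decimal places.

R̄ = (0.67 + 0.85 + 0.45 + 0.37 + 0.97 + 0.66 + 0.31 + 0.60 + 1.02 + 0.63) / 10 = 6.5300 / 10 = 0.6530
UCL_R = D₄·R̄ = 2.114 × 0.6530 = 1.3804

1.380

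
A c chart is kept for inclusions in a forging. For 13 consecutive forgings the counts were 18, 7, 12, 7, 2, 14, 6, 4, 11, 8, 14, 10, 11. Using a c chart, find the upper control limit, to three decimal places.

c̄ = (18 + 7 + 12 + 7 + 2 + 14 + 6 + 4 + 11 + 8 + 14 + 10 + 11) / 13 = 124 / 13 = 9.5385
UCL = c̄ + 3√c̄ = 9.5385 + 3 × √9.5385 = 9.5385 + 3 × 3.0884 = 18.8038

18.804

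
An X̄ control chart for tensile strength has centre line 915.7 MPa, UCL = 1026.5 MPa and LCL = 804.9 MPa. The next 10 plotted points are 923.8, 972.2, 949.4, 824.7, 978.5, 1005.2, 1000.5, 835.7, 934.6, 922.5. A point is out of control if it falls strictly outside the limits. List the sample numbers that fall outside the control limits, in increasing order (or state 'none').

All 10 points lie within [804.9, 1026.5].

none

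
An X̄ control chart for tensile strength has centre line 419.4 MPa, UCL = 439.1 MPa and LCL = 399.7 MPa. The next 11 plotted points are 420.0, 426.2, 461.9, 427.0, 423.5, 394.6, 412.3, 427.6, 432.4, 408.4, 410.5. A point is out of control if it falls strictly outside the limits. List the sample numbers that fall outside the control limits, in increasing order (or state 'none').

Compare each point to [399.7, 439.1]: sample 3 = 461.9 > UCL; sample 6 = 394.6 < LCL.

3, 6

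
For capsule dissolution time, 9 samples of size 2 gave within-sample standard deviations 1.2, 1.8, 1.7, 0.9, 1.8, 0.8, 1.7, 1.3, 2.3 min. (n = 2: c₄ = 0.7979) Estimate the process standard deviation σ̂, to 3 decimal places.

s̄ = (1.2 + 1.8 + 1.7 + 0.9 + 1.8 + 0.8 + 1.7 + 1.3 + 2.3) / 9 = 1.5000
σ̂ = s̄ / c₄ = 1.5000 / 0.7979 = 1.8799

1.880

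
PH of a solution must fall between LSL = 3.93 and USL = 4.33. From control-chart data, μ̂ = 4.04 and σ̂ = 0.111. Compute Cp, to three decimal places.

Cp = (USL − LSL) / (6σ̂) = (4.33 − 3.93) / (6 × 0.111) = 0.4000 / 0.6660 = 0.6006

0.601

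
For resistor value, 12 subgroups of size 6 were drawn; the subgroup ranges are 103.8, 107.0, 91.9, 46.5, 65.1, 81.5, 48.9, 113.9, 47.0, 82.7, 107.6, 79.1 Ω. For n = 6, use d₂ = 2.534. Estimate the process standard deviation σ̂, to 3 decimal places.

32.064

R̄ = (103.8 + 107.0 + 91.9 + 46.5 + 65.1 + 81.5 + 48.9 + 113.9 + 47.0 + 82.7 + 107.6 + 79.1) / 12 = 81.2500
σ̂ = R̄ / d₂ = 81.2500 / 2.534 = 32.0639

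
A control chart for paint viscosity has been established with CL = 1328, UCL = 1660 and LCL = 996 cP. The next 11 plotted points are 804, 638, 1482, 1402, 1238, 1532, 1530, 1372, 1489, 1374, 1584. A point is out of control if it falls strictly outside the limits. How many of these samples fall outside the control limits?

2

Compare each point to [996, 1660]: sample 1 = 804 < LCL; sample 2 = 638 < LCL.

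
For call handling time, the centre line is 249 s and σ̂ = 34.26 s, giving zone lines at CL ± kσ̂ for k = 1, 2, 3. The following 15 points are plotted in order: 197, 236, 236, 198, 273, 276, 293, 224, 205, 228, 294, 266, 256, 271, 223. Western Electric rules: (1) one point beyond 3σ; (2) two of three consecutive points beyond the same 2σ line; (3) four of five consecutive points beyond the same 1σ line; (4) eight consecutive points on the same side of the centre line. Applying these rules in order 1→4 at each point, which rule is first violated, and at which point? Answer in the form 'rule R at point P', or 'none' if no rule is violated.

none

Zone of each point (C = within 1σ̂, B = 1σ̂–2σ̂, A = 2σ̂–3σ̂, * = beyond 3σ̂; sign = side of CL): 1:-B, 2:-C, 3:-C, 4:-B, 5:+C, 6:+C, 7:+B, 8:-C, 9:-B, 10:-C, 11:+B, 12:+C, 13:+C, 14:+C, 15:-C
No rule fires across all 15 points.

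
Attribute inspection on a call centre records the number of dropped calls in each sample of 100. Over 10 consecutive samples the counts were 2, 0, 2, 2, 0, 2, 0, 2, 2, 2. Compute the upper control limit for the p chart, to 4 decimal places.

p̄ = Σdᵢ / (k·n) = 14 / (10 × 100) = 0.01400
UCL = p̄ + 3·√(p̄(1−p̄)/n) = 0.01400 + 3 × √(0.01400×0.98600/100) = 0.01400 + 3 × 0.01175 = 0.04925

0.0492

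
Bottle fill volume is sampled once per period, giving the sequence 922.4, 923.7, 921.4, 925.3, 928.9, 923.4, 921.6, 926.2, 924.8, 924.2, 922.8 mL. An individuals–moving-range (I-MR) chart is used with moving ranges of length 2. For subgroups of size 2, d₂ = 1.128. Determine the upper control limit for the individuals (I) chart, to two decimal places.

931.08

X̄ = (922.4 + 923.7 + 921.4 + 925.3 + 928.9 + 923.4 + 921.6 + 926.2 + 924.8 + 924.2 + 922.8) / 11 = 924.0636
Moving ranges: 1.3, 2.3, 3.9, 3.6, 5.5, 1.8, 4.6, 1.4, 0.6, 1.4; M̄R̄ = 26.4000 / 10 = 2.6400
UCL = X̄ + 3·M̄R̄/d₂ = 924.0636 + 3 × 2.6400 / 1.128 = 931.0849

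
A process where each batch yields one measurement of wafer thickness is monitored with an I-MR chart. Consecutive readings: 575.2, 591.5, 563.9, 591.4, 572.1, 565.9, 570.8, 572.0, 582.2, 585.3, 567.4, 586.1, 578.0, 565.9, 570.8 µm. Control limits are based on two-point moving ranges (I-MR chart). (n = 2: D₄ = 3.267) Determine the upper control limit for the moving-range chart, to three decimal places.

Moving ranges: 16.3, 27.6, 27.5, 19.3, 6.2, 4.9, 1.2, 10.2, 3.1, 17.9, 18.7, 8.1, 12.1, 4.9; M̄R̄ = 178.0000 / 14 = 12.7143
UCL_MR = D₄·M̄R̄ = 3.267 × 12.7143 = 41.5376

41.538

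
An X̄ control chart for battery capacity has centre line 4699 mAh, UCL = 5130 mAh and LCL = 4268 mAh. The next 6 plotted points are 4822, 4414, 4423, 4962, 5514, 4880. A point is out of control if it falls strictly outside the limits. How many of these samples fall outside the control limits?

1

Compare each point to [4268, 5130]: sample 5 = 5514 > UCL.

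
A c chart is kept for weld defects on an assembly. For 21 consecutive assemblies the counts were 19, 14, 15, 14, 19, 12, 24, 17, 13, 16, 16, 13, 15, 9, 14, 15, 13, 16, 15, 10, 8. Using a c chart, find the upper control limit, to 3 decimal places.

c̄ = (19 + 14 + 15 + 14 + 19 + 12 + 24 + 17 + 13 + 16 + 16 + 13 + 15 + 9 + 14 + 15 + 13 + 16 + 15 + 10 + 8) / 21 = 307 / 21 = 14.6190
UCL = c̄ + 3√c̄ = 14.6190 + 3 × √14.6190 = 14.6190 + 3 × 3.8235 = 26.0895

26.090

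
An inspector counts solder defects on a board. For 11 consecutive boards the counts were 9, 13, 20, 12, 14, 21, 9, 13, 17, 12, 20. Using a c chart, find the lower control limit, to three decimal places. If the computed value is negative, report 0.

c̄ = (9 + 13 + 20 + 12 + 14 + 21 + 9 + 13 + 17 + 12 + 20) / 11 = 160 / 11 = 14.5455
LCL = c̄ − 3√c̄ = 14.5455 − 3 × 3.8139 = 3.1039

3.104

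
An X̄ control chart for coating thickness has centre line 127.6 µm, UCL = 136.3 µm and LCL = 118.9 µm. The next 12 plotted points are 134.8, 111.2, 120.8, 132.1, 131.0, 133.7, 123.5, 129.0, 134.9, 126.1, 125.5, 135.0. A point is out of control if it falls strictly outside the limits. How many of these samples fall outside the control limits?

Compare each point to [118.9, 136.3]: sample 2 = 111.2 < LCL.

1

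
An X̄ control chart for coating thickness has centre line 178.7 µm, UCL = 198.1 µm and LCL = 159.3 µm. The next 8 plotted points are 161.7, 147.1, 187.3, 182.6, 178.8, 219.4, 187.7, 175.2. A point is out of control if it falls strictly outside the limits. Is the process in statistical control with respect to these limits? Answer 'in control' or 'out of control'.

out of control

Compare each point to [159.3, 198.1]: sample 2 = 147.1 < LCL; sample 6 = 219.4 > UCL.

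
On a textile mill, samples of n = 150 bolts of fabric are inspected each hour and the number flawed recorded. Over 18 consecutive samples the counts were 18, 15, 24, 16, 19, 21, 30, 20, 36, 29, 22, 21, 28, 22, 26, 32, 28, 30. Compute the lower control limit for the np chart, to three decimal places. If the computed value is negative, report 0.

p̄ = Σdᵢ / (k·n) = 437 / (18 × 150) = 0.16185
LCL = np̄ − 3·√(np̄(1−p̄)) = 24.2778 − 3 × 4.5109 = 10.7450

10.745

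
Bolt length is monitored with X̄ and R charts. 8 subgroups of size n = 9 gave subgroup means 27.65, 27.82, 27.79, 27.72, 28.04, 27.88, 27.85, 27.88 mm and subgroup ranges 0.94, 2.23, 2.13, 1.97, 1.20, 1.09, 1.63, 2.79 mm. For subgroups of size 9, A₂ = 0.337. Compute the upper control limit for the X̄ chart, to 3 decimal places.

28.418

X̄̄ = (27.65 + 27.82 + 27.79 + 27.72 + 28.04 + 27.88 + 27.85 + 27.88) / 8 = 222.6300 / 8 = 27.8287
R̄ = (0.94 + 2.23 + 2.13 + 1.97 + 1.20 + 1.09 + 1.63 + 2.79) / 8 = 13.9800 / 8 = 1.7475
UCL = X̄̄ + A₂·R̄ = 27.8287 + 0.337 × 1.7475 = 28.4177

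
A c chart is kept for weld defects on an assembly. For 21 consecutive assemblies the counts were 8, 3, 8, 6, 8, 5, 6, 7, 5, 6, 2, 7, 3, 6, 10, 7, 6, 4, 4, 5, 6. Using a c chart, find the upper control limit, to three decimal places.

13.040

c̄ = (8 + 3 + 8 + 6 + 8 + 5 + 6 + 7 + 5 + 6 + 2 + 7 + 3 + 6 + 10 + 7 + 6 + 4 + 4 + 5 + 6) / 21 = 122 / 21 = 5.8095
UCL = c̄ + 3√c̄ = 5.8095 + 3 × √5.8095 = 5.8095 + 3 × 2.4103 = 13.0404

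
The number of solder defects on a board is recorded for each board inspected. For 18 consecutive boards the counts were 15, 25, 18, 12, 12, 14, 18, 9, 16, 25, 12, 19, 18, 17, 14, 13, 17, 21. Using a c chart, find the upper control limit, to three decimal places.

c̄ = (15 + 25 + 18 + 12 + 12 + 14 + 18 + 9 + 16 + 25 + 12 + 19 + 18 + 17 + 14 + 13 + 17 + 21) / 18 = 295 / 18 = 16.3889
UCL = c̄ + 3√c̄ = 16.3889 + 3 × √16.3889 = 16.3889 + 3 × 4.0483 = 28.5338

28.534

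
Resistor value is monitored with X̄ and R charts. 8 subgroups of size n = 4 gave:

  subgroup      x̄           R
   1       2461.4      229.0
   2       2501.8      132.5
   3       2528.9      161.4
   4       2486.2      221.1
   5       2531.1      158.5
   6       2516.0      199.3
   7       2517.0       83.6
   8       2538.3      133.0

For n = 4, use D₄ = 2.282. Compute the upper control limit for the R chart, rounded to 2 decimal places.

376.07

R̄ = (229.0 + 132.5 + 161.4 + 221.1 + 158.5 + 199.3 + 83.6 + 133.0) / 8 = 1318.4000 / 8 = 164.8000
UCL_R = D₄·R̄ = 2.282 × 164.8000 = 376.0736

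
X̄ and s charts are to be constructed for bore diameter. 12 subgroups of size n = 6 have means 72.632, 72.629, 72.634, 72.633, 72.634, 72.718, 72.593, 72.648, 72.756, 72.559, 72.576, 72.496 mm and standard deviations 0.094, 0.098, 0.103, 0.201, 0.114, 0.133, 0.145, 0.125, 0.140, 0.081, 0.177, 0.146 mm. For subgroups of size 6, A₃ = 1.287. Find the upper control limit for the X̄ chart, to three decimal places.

X̄̄ = (72.632 + 72.629 + 72.634 + 72.633 + 72.634 + 72.718 + 72.593 + 72.648 + 72.756 + 72.559 + 72.576 + 72.496) / 12 = 72.6257
s̄ = (0.094 + 0.098 + 0.103 + 0.201 + 0.114 + 0.133 + 0.145 + 0.125 + 0.140 + 0.081 + 0.177 + 0.146) / 12 = 0.1298
UCL = X̄̄ + A₃·s̄ = 72.6257 + 1.287 × 0.1298 = 72.7927

72.793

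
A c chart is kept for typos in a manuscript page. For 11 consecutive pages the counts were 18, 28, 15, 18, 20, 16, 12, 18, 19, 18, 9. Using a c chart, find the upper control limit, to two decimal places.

c̄ = (18 + 28 + 15 + 18 + 20 + 16 + 12 + 18 + 19 + 18 + 9) / 11 = 191 / 11 = 17.3636
UCL = c̄ + 3√c̄ = 17.3636 + 3 × √17.3636 = 17.3636 + 3 × 4.1670 = 29.8645

29.86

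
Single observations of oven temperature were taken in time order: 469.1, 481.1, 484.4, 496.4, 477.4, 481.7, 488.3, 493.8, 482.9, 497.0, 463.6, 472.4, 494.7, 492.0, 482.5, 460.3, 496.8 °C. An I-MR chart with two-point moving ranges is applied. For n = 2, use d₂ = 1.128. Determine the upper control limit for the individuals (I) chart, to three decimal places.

520.284

X̄ = (469.1 + 481.1 + 484.4 + 496.4 + 477.4 + 481.7 + 488.3 + 493.8 + 482.9 + 497.0 + 463.6 + 472.4 + 494.7 + 492.0 + 482.5 + 460.3 + 496.8) / 17 = 483.2000
Moving ranges: 12.0, 3.3, 12.0, 19.0, 4.3, 6.6, 5.5, 10.9, 14.1, 33.4, 8.8, 22.3, 2.7, 9.5, 22.2, 36.5; M̄R̄ = 223.1000 / 16 = 13.9437
UCL = X̄ + 3·M̄R̄/d₂ = 483.2000 + 3 × 13.9437 / 1.128 = 520.2844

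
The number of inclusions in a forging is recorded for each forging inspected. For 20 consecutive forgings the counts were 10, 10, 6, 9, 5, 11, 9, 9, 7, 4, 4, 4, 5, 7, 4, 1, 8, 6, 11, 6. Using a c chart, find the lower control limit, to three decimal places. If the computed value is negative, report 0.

0.000

c̄ = (10 + 10 + 6 + 9 + 5 + 11 + 9 + 9 + 7 + 4 + 4 + 4 + 5 + 7 + 4 + 1 + 8 + 6 + 11 + 6) / 20 = 136 / 20 = 6.8000
LCL = c̄ − 3√c̄ = 6.8000 − 3 × 2.6077 = -1.0230 → 0 (cannot be negative)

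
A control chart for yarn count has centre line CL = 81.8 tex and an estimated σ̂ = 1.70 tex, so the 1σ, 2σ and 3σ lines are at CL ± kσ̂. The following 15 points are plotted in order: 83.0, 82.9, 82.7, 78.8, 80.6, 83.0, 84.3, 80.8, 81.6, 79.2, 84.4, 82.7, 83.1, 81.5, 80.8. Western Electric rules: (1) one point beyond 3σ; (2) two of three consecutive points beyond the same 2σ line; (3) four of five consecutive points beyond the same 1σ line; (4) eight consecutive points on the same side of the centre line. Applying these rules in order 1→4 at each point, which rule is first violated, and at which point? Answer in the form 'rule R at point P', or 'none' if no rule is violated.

none

Zone of each point (C = within 1σ̂, B = 1σ̂–2σ̂, A = 2σ̂–3σ̂, * = beyond 3σ̂; sign = side of CL): 1:+C, 2:+C, 3:+C, 4:-B, 5:-C, 6:+C, 7:+B, 8:-C, 9:-C, 10:-B, 11:+B, 12:+C, 13:+C, 14:-C, 15:-C
No rule fires across all 15 points.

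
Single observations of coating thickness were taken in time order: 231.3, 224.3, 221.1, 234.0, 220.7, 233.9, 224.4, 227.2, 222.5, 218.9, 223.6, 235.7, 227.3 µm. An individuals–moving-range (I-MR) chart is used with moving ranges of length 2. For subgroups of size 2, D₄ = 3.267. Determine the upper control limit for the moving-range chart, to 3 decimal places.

25.973

Moving ranges: 7.0, 3.2, 12.9, 13.3, 13.2, 9.5, 2.8, 4.7, 3.6, 4.7, 12.1, 8.4; M̄R̄ = 95.4000 / 12 = 7.9500
UCL_MR = D₄·M̄R̄ = 3.267 × 7.9500 = 25.9727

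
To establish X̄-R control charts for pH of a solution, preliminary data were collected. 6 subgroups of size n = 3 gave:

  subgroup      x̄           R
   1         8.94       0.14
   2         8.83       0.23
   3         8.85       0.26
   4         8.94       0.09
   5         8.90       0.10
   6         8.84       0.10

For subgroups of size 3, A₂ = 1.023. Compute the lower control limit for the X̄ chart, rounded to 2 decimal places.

8.73

X̄̄ = (8.94 + 8.83 + 8.85 + 8.94 + 8.90 + 8.84) / 6 = 53.3000 / 6 = 8.8833
R̄ = (0.14 + 0.23 + 0.26 + 0.09 + 0.10 + 0.10) / 6 = 0.9200 / 6 = 0.1533
LCL = X̄̄ − A₂·R̄ = 8.8833 − 1.023 × 0.1533 = 8.7265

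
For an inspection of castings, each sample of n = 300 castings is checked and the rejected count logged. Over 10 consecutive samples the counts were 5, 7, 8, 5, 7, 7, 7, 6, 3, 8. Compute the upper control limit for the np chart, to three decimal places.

p̄ = Σdᵢ / (k·n) = 63 / (10 × 300) = 0.02100
UCL = np̄ + 3·√(np̄(1−p̄)) = 6.3000 + 3 × √(6.3000×0.97900) = 6.3000 + 3 × 2.4835 = 13.7505

13.750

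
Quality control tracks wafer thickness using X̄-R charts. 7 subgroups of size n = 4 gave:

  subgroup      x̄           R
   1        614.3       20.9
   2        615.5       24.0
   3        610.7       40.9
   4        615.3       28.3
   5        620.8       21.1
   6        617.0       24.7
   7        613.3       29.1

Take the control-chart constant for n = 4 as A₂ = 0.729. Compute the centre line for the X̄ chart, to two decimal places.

X̄̄ = (614.3 + 615.5 + 610.7 + 615.3 + 620.8 + 617.0 + 613.3) / 7 = 4306.9000 / 7 = 615.2714
CL = X̄̄ = 615.2714

615.27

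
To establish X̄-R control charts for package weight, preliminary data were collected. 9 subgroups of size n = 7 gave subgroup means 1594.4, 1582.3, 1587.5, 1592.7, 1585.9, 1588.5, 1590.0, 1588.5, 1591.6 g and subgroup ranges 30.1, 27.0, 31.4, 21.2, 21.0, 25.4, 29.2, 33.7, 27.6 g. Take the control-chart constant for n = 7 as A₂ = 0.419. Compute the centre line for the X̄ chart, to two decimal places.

X̄̄ = (1594.4 + 1582.3 + 1587.5 + 1592.7 + 1585.9 + 1588.5 + 1590.0 + 1588.5 + 1591.6) / 9 = 14301.4000 / 9 = 1589.0444
CL = X̄̄ = 1589.0444

1589.04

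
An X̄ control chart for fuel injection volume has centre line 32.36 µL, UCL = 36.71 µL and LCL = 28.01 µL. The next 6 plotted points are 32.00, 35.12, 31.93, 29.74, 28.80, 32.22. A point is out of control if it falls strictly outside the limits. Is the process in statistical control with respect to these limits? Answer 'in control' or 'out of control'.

All 6 points lie within [28.01, 36.71].

in control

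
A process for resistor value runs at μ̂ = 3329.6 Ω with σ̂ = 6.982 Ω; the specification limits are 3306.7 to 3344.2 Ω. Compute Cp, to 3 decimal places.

Cp = (USL − LSL) / (6σ̂) = (3344.2 − 3306.7) / (6 × 6.982) = 37.5000 / 41.8920 = 0.8952

0.895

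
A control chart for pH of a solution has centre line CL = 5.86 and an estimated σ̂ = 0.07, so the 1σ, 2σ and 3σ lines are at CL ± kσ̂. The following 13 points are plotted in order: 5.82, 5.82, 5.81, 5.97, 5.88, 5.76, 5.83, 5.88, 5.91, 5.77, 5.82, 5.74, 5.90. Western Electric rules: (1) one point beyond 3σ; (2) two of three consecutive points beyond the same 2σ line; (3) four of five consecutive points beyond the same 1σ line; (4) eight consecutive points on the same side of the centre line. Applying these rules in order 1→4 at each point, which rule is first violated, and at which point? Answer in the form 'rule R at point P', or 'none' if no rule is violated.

none

Zone of each point (C = within 1σ̂, B = 1σ̂–2σ̂, A = 2σ̂–3σ̂, * = beyond 3σ̂; sign = side of CL): 1:-C, 2:-C, 3:-C, 4:+B, 5:+C, 6:-B, 7:-C, 8:+C, 9:+C, 10:-B, 11:-C, 12:-B, 13:+C
No rule fires across all 13 points.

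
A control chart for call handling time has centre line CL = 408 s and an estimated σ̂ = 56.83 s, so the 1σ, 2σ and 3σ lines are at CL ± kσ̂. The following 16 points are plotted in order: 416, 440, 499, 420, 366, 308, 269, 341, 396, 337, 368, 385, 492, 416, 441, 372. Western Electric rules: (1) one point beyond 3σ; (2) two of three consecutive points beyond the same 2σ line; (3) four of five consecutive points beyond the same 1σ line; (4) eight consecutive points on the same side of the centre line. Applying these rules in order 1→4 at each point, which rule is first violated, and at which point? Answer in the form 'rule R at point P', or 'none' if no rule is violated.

rule 3 at point 10

Zone of each point (C = within 1σ̂, B = 1σ̂–2σ̂, A = 2σ̂–3σ̂, * = beyond 3σ̂; sign = side of CL): 1:+C, 2:+C, 3:+B, 4:+C, 5:-C, 6:-B, 7:-A, 8:-B, 9:-C, 10:-B, 11:-C, 12:-C, 13:+B, 14:+C, 15:+C, 16:-C
Rule 3 (four of five consecutive points beyond the same 1σ limit) is satisfied at point 10.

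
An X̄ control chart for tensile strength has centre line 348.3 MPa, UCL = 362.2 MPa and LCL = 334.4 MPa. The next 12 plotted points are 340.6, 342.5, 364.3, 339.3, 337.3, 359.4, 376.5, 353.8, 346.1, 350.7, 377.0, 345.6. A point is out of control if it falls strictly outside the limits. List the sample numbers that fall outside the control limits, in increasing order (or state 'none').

Compare each point to [334.4, 362.2]: sample 3 = 364.3 > UCL; sample 7 = 376.5 > UCL; sample 11 = 377.0 > UCL.

3, 7, 11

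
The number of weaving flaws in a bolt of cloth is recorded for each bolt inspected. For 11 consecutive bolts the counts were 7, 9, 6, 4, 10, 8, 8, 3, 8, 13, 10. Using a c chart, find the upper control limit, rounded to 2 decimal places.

16.21

c̄ = (7 + 9 + 6 + 4 + 10 + 8 + 8 + 3 + 8 + 13 + 10) / 11 = 86 / 11 = 7.8182
UCL = c̄ + 3√c̄ = 7.8182 + 3 × √7.8182 = 7.8182 + 3 × 2.7961 = 16.2065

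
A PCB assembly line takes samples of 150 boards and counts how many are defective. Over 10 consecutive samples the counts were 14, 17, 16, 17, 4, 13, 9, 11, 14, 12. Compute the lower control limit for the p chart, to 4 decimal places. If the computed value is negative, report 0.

p̄ = Σdᵢ / (k·n) = 127 / (10 × 150) = 0.08467
LCL = p̄ − 3·√(p̄(1−p̄)/n) = 0.08467 − 3 × 0.02273 = 0.01648

0.0165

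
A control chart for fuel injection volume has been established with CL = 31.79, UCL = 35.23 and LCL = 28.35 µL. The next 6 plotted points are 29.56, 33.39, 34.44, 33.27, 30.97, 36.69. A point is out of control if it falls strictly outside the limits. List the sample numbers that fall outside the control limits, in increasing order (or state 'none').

Compare each point to [28.35, 35.23]: sample 6 = 36.69 > UCL.

6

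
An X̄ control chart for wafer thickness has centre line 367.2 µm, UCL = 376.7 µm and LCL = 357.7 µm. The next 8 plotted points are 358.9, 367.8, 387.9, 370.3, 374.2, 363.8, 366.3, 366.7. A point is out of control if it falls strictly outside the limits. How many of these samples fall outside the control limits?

1

Compare each point to [357.7, 376.7]: sample 3 = 387.9 > UCL.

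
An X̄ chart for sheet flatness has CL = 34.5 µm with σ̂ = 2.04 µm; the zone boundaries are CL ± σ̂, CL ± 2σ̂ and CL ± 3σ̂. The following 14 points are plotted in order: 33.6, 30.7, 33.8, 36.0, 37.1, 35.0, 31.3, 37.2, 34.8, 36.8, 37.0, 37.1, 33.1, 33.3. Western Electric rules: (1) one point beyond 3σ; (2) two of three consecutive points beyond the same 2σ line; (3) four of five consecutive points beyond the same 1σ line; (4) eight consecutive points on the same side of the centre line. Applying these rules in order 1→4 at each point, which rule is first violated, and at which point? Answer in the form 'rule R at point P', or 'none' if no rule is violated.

Zone of each point (C = within 1σ̂, B = 1σ̂–2σ̂, A = 2σ̂–3σ̂, * = beyond 3σ̂; sign = side of CL): 1:-C, 2:-B, 3:-C, 4:+C, 5:+B, 6:+C, 7:-B, 8:+B, 9:+C, 10:+B, 11:+B, 12:+B, 13:-C, 14:-C
Rule 3 (four of five consecutive points beyond the same 1σ limit) is satisfied at point 12.

rule 3 at point 12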